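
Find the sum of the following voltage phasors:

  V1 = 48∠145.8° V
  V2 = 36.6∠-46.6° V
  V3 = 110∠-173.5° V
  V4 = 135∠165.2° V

Step 1 — Convert each phasor to rectangular form:
  V1 = 48·(cos(145.8°) + j·sin(145.8°)) = -39.7 + j26.98 V
  V2 = 36.6·(cos(-46.6°) + j·sin(-46.6°)) = 25.15 - j26.59 V
  V3 = 110·(cos(-173.5°) + j·sin(-173.5°)) = -109.3 - j12.45 V
  V4 = 135·(cos(165.2°) + j·sin(165.2°)) = -130.5 + j34.49 V
Step 2 — Sum components: V_total = -254.4 + j22.42 V.
Step 3 — Convert to polar: |V_total| = 255.4 V, ∠V_total = 175.0°.

V_total = 255.4∠175.0° V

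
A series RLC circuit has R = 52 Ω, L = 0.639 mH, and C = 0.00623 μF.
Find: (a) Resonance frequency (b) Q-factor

Step 1 — Resonance condition Im(Z)=0 gives ω₀ = 1/√(LC).
Step 2 — ω₀ = 1/√(0.000639·6.23e-09) = 5.012e+05 rad/s.
Step 3 — f₀ = ω₀/(2π) = 7.977e+04 Hz.
Step 4 — Series Q: Q = ω₀L/R = 5.012e+05·0.000639/52 = 6.159.

(a) f₀ = 7.977e+04 Hz  (b) Q = 6.159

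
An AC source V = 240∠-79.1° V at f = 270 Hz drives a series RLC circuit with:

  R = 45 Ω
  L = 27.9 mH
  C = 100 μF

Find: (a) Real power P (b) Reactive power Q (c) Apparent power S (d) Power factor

Step 1 — Angular frequency: ω = 2π·f = 2π·270 = 1696 rad/s.
Step 2 — Component impedances:
  R: Z = R = 45 Ω
  L: Z = jωL = j·1696·0.0279 = 0 + j47.33 Ω
  C: Z = 1/(jωC) = -j/(ω·C) = 0 - j5.895 Ω
Step 3 — Series combination: Z_total = R + L + C = 45 + j41.44 Ω = 61.17∠42.6° Ω.
Step 4 — Source phasor: V = 240∠-79.1° V = 45.38 - j235.7 V.
Step 5 — Current: I = V / Z = -2.064 - j3.337 A = 3.923∠-121.7° A.
Step 6 — Complex power: S = V·I* = 692.7 + j637.8 VA.
Step 7 — Real power: P = Re(S) = 692.7 W.
Step 8 — Reactive power: Q = Im(S) = 637.8 VAR.
Step 9 — Apparent power: |S| = 941.6 VA.
Step 10 — Power factor: PF = P/|S| = 0.7356 (lagging).

(a) P = 692.7 W  (b) Q = 637.8 VAR  (c) S = 941.6 VA  (d) PF = 0.7356 (lagging)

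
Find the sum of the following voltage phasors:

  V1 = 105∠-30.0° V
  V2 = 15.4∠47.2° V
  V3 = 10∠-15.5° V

Step 1 — Convert each phasor to rectangular form:
  V1 = 105·(cos(-30.0°) + j·sin(-30.0°)) = 90.93 - j52.5 V
  V2 = 15.4·(cos(47.2°) + j·sin(47.2°)) = 10.46 + j11.3 V
  V3 = 10·(cos(-15.5°) + j·sin(-15.5°)) = 9.636 - j2.672 V
Step 2 — Sum components: V_total = 111 - j43.87 V.
Step 3 — Convert to polar: |V_total| = 119.4 V, ∠V_total = -21.6°.

V_total = 119.4∠-21.6° V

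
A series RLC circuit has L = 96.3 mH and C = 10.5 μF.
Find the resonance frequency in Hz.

Step 1 — Resonance condition Im(Z)=0 gives ω₀ = 1/√(LC).
Step 2 — ω₀ = 1/√(0.0963·1.05e-05) = 994.5 rad/s.
Step 3 — f₀ = ω₀/(2π) = 158.3 Hz.

f₀ = 158.3 Hz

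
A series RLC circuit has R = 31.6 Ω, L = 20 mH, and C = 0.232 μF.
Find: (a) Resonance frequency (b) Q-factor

Step 1 — Resonance condition Im(Z)=0 gives ω₀ = 1/√(LC).
Step 2 — ω₀ = 1/√(0.02·2.32e-07) = 1.468e+04 rad/s.
Step 3 — f₀ = ω₀/(2π) = 2336 Hz.
Step 4 — Series Q: Q = ω₀L/R = 1.468e+04·0.02/31.6 = 9.291.

(a) f₀ = 2336 Hz  (b) Q = 9.291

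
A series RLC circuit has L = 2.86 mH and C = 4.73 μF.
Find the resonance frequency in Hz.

Step 1 — Resonance condition Im(Z)=0 gives ω₀ = 1/√(LC).
Step 2 — ω₀ = 1/√(0.00286·4.73e-06) = 8598 rad/s.
Step 3 — f₀ = ω₀/(2π) = 1368 Hz.

f₀ = 1368 Hz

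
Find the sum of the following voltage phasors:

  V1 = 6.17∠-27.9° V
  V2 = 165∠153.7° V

Step 1 — Convert each phasor to rectangular form:
  V1 = 6.17·(cos(-27.9°) + j·sin(-27.9°)) = 5.453 - j2.887 V
  V2 = 165·(cos(153.7°) + j·sin(153.7°)) = -147.9 + j73.11 V
Step 2 — Sum components: V_total = -142.5 + j70.22 V.
Step 3 — Convert to polar: |V_total| = 158.8 V, ∠V_total = 153.8°.

V_total = 158.8∠153.8° V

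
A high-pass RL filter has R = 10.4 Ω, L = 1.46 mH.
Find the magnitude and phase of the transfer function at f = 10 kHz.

Step 1 — Angular frequency: ω = 2π·1e+04 = 6.283e+04 rad/s.
Step 2 — Transfer function: H(jω) = jωL/(R + jωL).
Step 3 — Numerator jωL = j·91.73; denominator R + jωL = 10.4 + j91.73.
Step 4 — H = 0.9873 + j0.1119.
Step 5 — Magnitude: |H| = 0.9936 (-0.1 dB); phase: φ = 6.5°.

|H| = 0.9936 (-0.1 dB), φ = 6.5°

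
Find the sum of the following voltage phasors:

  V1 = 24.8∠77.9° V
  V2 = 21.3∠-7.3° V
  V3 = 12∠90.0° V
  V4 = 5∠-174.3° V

Step 1 — Convert each phasor to rectangular form:
  V1 = 24.8·(cos(77.9°) + j·sin(77.9°)) = 5.199 + j24.25 V
  V2 = 21.3·(cos(-7.3°) + j·sin(-7.3°)) = 21.13 - j2.706 V
  V3 = 12·(cos(90.0°) + j·sin(90.0°)) = 0 + j12 V
  V4 = 5·(cos(-174.3°) + j·sin(-174.3°)) = -4.975 - j0.4966 V
Step 2 — Sum components: V_total = 21.35 + j33.05 V.
Step 3 — Convert to polar: |V_total| = 39.34 V, ∠V_total = 57.1°.

V_total = 39.34∠57.1° V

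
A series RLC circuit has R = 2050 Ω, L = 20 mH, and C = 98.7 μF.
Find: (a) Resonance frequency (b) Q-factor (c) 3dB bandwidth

Step 1 — Resonance: ω₀ = 1/√(LC) = 1/√(0.02·9.87e-05) = 711.7 rad/s.
Step 2 — f₀ = ω₀/(2π) = 113.3 Hz.
Step 3 — Series Q: Q = ω₀L/R = 711.7·0.02/2050 = 0.006944.
Step 4 — Bandwidth: Δω = ω₀/Q = 1.025e+05 rad/s; BW = Δω/(2π) = 1.631e+04 Hz.

(a) f₀ = 113.3 Hz  (b) Q = 0.006944  (c) BW = 1.631e+04 Hz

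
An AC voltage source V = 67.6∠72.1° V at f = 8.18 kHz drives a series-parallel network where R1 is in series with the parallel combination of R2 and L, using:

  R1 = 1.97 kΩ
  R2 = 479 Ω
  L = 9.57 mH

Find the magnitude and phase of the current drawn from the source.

Step 1 — Angular frequency: ω = 2π·f = 2π·8180 = 5.14e+04 rad/s.
Step 2 — Component impedances:
  R1: Z = R = 1970 Ω
  R2: Z = R = 479 Ω
  L: Z = jωL = j·5.14e+04·0.00957 = 0 + j491.9 Ω
Step 3 — Parallel branch: R2 || L = 1/(1/R2 + 1/L) = 245.8 + j239.4 Ω.
Step 4 — Series with R1: Z_total = R1 + (R2 || L) = 2216 + j239.4 Ω = 2229∠6.2° Ω.
Step 5 — Source phasor: V = 67.6∠72.1° V = 20.78 + j64.33 V.
Step 6 — Ohm's law: I = V / Z_total = (20.78 + j64.33) / (2216 + j239.4) = 0.01237 + j0.02769 A.
Step 7 — Convert to polar: |I| = 0.03033 A, ∠I = 65.9°.

I = 0.03033∠65.9° A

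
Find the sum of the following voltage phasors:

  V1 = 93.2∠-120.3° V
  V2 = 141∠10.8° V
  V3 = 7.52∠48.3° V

Step 1 — Convert each phasor to rectangular form:
  V1 = 93.2·(cos(-120.3°) + j·sin(-120.3°)) = -47.02 - j80.47 V
  V2 = 141·(cos(10.8°) + j·sin(10.8°)) = 138.5 + j26.42 V
  V3 = 7.52·(cos(48.3°) + j·sin(48.3°)) = 5.003 + j5.615 V
Step 2 — Sum components: V_total = 96.48 - j48.43 V.
Step 3 — Convert to polar: |V_total| = 108 V, ∠V_total = -26.7°.

V_total = 108∠-26.7° V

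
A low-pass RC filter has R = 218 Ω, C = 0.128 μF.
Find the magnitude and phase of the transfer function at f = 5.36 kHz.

Step 1 — Angular frequency: ω = 2π·5360 = 3.368e+04 rad/s.
Step 2 — Transfer function: H(jω) = 1/(1 + jωRC).
Step 3 — Denominator: 1 + jωRC = 1 + j·3.368e+04·218·1.28e-07 = 1 + j0.9397.
Step 4 — H = 0.531 - j0.499.
Step 5 — Magnitude: |H| = 0.7287 (-2.7 dB); phase: φ = -43.2°.

|H| = 0.7287 (-2.7 dB), φ = -43.2°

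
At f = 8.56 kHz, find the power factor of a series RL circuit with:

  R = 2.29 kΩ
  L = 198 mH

Step 1 — Angular frequency: ω = 2π·f = 2π·8560 = 5.378e+04 rad/s.
Step 2 — Component impedances:
  R: Z = R = 2290 Ω
  L: Z = jωL = j·5.378e+04·0.198 = 0 + j1.065e+04 Ω
Step 3 — Series combination: Z_total = R + L = 2290 + j1.065e+04 Ω = 1.089e+04∠77.9° Ω.
Step 4 — Power factor: PF = cos(φ) = Re(Z)/|Z| = 2290/10893 = 0.2102.
Step 5 — Type: Im(Z) = 1.065e+04 ⇒ lagging (phase φ = 77.9°).

PF = 0.2102 (lagging, φ = 77.9°)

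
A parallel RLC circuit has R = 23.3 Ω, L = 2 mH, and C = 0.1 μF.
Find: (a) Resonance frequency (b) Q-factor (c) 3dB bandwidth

Step 1 — Resonance: ω₀ = 1/√(LC) = 1/√(0.002·1e-07) = 7.071e+04 rad/s.
Step 2 — f₀ = ω₀/(2π) = 1.125e+04 Hz.
Step 3 — Parallel Q: Q = R/(ω₀L) = 23.3/(7.071e+04·0.002) = 0.1648.
Step 4 — Bandwidth: Δω = ω₀/Q = 4.292e+05 rad/s; BW = Δω/(2π) = 6.831e+04 Hz.

(a) f₀ = 1.125e+04 Hz  (b) Q = 0.1648  (c) BW = 6.831e+04 Hz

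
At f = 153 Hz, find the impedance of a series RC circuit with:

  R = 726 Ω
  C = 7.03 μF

Step 1 — Angular frequency: ω = 2π·f = 2π·153 = 961.3 rad/s.
Step 2 — Component impedances:
  R: Z = R = 726 Ω
  C: Z = 1/(jωC) = -j/(ω·C) = 0 - j148 Ω
Step 3 — Series combination: Z_total = R + C = 726 - j148 Ω = 740.9∠-11.5° Ω.

Z = 726 - j148 Ω = 740.9∠-11.5° Ω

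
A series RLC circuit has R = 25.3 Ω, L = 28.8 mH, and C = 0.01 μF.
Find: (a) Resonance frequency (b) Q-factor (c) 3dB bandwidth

Step 1 — Resonance condition Im(Z)=0 gives ω₀ = 1/√(LC).
Step 2 — ω₀ = 1/√(0.0288·1e-08) = 5.893e+04 rad/s.
Step 3 — f₀ = ω₀/(2π) = 9378 Hz.
Step 4 — Series Q: Q = ω₀L/R = 5.893e+04·0.0288/25.3 = 67.08.
Step 5 — 3dB bandwidth: Δω = ω₀/Q = 878.5 rad/s; BW = Δω/(2π) = 139.8 Hz.

(a) f₀ = 9378 Hz  (b) Q = 67.08  (c) BW = 139.8 Hz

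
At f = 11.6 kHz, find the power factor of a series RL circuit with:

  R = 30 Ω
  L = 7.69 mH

Step 1 — Angular frequency: ω = 2π·f = 2π·1.16e+04 = 7.288e+04 rad/s.
Step 2 — Component impedances:
  R: Z = R = 30 Ω
  L: Z = jωL = j·7.288e+04·0.00769 = 0 + j560.5 Ω
Step 3 — Series combination: Z_total = R + L = 30 + j560.5 Ω = 561.3∠86.9° Ω.
Step 4 — Power factor: PF = cos(φ) = Re(Z)/|Z| = 30/561.3 = 0.05345.
Step 5 — Type: Im(Z) = 560.5 ⇒ lagging (phase φ = 86.9°).

PF = 0.05345 (lagging, φ = 86.9°)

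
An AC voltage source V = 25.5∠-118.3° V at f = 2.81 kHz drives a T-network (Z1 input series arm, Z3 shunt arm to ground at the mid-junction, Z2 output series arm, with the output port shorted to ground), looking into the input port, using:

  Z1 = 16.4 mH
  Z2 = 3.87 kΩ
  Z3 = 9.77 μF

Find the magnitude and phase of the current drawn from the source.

Step 1 — Angular frequency: ω = 2π·f = 2π·2810 = 1.766e+04 rad/s.
Step 2 — Component impedances:
  Z1: Z = jωL = j·1.766e+04·0.0164 = 0 + j289.6 Ω
  Z2: Z = R = 3870 Ω
  Z3: Z = 1/(jωC) = -j/(ω·C) = 0 - j5.797 Ω
Step 3 — With the output port shorted to ground, the output series arm Z2 runs from the junction to ground; the shunt arm Z3 also runs from the junction to ground. They appear in parallel: Z3 || Z2 = 0.008684 - j5.797 Ω.
Step 4 — Series with input arm Z1: Z_in = Z1 + (Z3 || Z2) = 0.008684 + j283.8 Ω = 283.8∠90.0° Ω.
Step 5 — Source phasor: V = 25.5∠-118.3° V = -12.09 - j22.45 V.
Step 6 — Ohm's law: I = V / Z_total = (-12.09 - j22.45) / (0.008684 + j283.8) = -0.07913 + j0.0426 A.
Step 7 — Convert to polar: |I| = 0.08987 A, ∠I = 151.7°.

I = 0.08987∠151.7° A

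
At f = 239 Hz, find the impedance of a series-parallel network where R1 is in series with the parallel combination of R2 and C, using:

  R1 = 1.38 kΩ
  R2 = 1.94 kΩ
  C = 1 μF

Step 1 — Angular frequency: ω = 2π·f = 2π·239 = 1502 rad/s.
Step 2 — Component impedances:
  R1: Z = R = 1380 Ω
  R2: Z = R = 1940 Ω
  C: Z = 1/(jωC) = -j/(ω·C) = 0 - j665.9 Ω
Step 3 — Parallel branch: R2 || C = 1/(1/R2 + 1/C) = 204.5 - j595.7 Ω.
Step 4 — Series with R1: Z_total = R1 + (R2 || C) = 1584 - j595.7 Ω = 1693∠-20.6° Ω.

Z = 1584 - j595.7 Ω = 1693∠-20.6° Ω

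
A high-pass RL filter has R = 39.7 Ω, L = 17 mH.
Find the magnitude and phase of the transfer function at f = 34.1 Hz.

Step 1 — Angular frequency: ω = 2π·34.1 = 214.3 rad/s.
Step 2 — Transfer function: H(jω) = jωL/(R + jωL).
Step 3 — Numerator jωL = j·3.642; denominator R + jωL = 39.7 + j3.642.
Step 4 — H = 0.008347 + j0.09098.
Step 5 — Magnitude: |H| = 0.09136 (-20.8 dB); phase: φ = 84.8°.

|H| = 0.09136 (-20.8 dB), φ = 84.8°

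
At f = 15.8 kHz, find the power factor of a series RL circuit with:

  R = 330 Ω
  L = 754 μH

Step 1 — Angular frequency: ω = 2π·f = 2π·1.58e+04 = 9.927e+04 rad/s.
Step 2 — Component impedances:
  R: Z = R = 330 Ω
  L: Z = jωL = j·9.927e+04·0.000754 = 0 + j74.85 Ω
Step 3 — Series combination: Z_total = R + L = 330 + j74.85 Ω = 338.4∠12.8° Ω.
Step 4 — Power factor: PF = cos(φ) = Re(Z)/|Z| = 330/338.4 = 0.9752.
Step 5 — Type: Im(Z) = 74.85 ⇒ lagging (phase φ = 12.8°).

PF = 0.9752 (lagging, φ = 12.8°)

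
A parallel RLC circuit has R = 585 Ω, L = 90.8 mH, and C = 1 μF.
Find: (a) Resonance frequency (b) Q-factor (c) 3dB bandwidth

Step 1 — Resonance: ω₀ = 1/√(LC) = 1/√(0.0908·1e-06) = 3319 rad/s.
Step 2 — f₀ = ω₀/(2π) = 528.2 Hz.
Step 3 — Parallel Q: Q = R/(ω₀L) = 585/(3319·0.0908) = 1.941.
Step 4 — Bandwidth: Δω = ω₀/Q = 1709 rad/s; BW = Δω/(2π) = 272.1 Hz.

(a) f₀ = 528.2 Hz  (b) Q = 1.941  (c) BW = 272.1 Hz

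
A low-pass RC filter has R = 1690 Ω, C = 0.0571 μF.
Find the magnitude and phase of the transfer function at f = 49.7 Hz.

Step 1 — Angular frequency: ω = 2π·49.7 = 312.3 rad/s.
Step 2 — Transfer function: H(jω) = 1/(1 + jωRC).
Step 3 — Denominator: 1 + jωRC = 1 + j·312.3·1690·5.71e-08 = 1 + j0.03013.
Step 4 — H = 0.9991 - j0.03011.
Step 5 — Magnitude: |H| = 0.9995 (-0.0 dB); phase: φ = -1.7°.

|H| = 0.9995 (-0.0 dB), φ = -1.7°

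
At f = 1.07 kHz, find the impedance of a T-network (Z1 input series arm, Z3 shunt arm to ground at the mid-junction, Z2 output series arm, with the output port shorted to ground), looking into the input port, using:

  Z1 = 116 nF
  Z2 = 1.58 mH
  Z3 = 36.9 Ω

Step 1 — Angular frequency: ω = 2π·f = 2π·1070 = 6723 rad/s.
Step 2 — Component impedances:
  Z1: Z = 1/(jωC) = -j/(ω·C) = 0 - j1282 Ω
  Z2: Z = jωL = j·6723·0.00158 = 0 + j10.62 Ω
  Z3: Z = R = 36.9 Ω
Step 3 — With the output port shorted to ground, the output series arm Z2 runs from the junction to ground; the shunt arm Z3 also runs from the junction to ground. They appear in parallel: Z3 || Z2 = 2.824 + j9.809 Ω.
Step 4 — Series with input arm Z1: Z_in = Z1 + (Z3 || Z2) = 2.824 - j1272 Ω = 1272∠-89.9° Ω.

Z = 2.824 - j1272 Ω = 1272∠-89.9° Ω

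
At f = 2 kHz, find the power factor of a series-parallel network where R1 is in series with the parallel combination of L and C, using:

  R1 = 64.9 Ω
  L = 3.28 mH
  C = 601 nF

Step 1 — Angular frequency: ω = 2π·f = 2π·2000 = 1.257e+04 rad/s.
Step 2 — Component impedances:
  R1: Z = R = 64.9 Ω
  L: Z = jωL = j·1.257e+04·0.00328 = 0 + j41.22 Ω
  C: Z = 1/(jωC) = -j/(ω·C) = 0 - j132.4 Ω
Step 3 — Parallel branch: L || C = 1/(1/L + 1/C) = 0 + j59.85 Ω.
Step 4 — Series with R1: Z_total = R1 + (L || C) = 64.9 + j59.85 Ω = 88.28∠42.7° Ω.
Step 5 — Power factor: PF = cos(φ) = Re(Z)/|Z| = 64.9/88.282 = 0.7351.
Step 6 — Type: Im(Z) = 59.85 ⇒ lagging (phase φ = 42.7°).

PF = 0.7351 (lagging, φ = 42.7°)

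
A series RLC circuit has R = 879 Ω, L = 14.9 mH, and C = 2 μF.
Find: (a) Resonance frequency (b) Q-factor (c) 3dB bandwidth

Step 1 — Resonance condition Im(Z)=0 gives ω₀ = 1/√(LC).
Step 2 — ω₀ = 1/√(0.0149·2e-06) = 5793 rad/s.
Step 3 — f₀ = ω₀/(2π) = 922 Hz.
Step 4 — Series Q: Q = ω₀L/R = 5793·0.0149/879 = 0.09819.
Step 5 — 3dB bandwidth: Δω = ω₀/Q = 5.899e+04 rad/s; BW = Δω/(2π) = 9389 Hz.

(a) f₀ = 922 Hz  (b) Q = 0.09819  (c) BW = 9389 Hz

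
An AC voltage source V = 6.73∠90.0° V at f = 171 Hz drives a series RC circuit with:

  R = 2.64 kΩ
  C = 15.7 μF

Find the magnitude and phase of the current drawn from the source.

Step 1 — Angular frequency: ω = 2π·f = 2π·171 = 1074 rad/s.
Step 2 — Component impedances:
  R: Z = R = 2640 Ω
  C: Z = 1/(jωC) = -j/(ω·C) = 0 - j59.28 Ω
Step 3 — Series combination: Z_total = R + C = 2640 - j59.28 Ω = 2641∠-1.3° Ω.
Step 4 — Source phasor: V = 6.73∠90.0° V = 0 + j6.73 V.
Step 5 — Ohm's law: I = V / Z_total = (0 + j6.73) / (2640 - j59.28) = -5.722e-05 + j0.002548 A.
Step 6 — Convert to polar: |I| = 0.002549 A, ∠I = 91.3°.

I = 0.002549∠91.3° A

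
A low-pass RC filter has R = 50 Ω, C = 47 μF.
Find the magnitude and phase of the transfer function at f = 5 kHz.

Step 1 — Angular frequency: ω = 2π·5000 = 3.142e+04 rad/s.
Step 2 — Transfer function: H(jω) = 1/(1 + jωRC).
Step 3 — Denominator: 1 + jωRC = 1 + j·3.142e+04·50·4.7e-05 = 1 + j73.83.
Step 4 — H = 0.0001834 - j0.01354.
Step 5 — Magnitude: |H| = 0.01354 (-37.4 dB); phase: φ = -89.2°.

|H| = 0.01354 (-37.4 dB), φ = -89.2°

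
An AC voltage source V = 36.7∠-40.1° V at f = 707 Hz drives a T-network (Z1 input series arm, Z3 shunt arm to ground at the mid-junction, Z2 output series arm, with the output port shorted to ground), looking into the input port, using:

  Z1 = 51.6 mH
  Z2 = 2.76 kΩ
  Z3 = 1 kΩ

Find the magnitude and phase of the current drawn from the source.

Step 1 — Angular frequency: ω = 2π·f = 2π·707 = 4442 rad/s.
Step 2 — Component impedances:
  Z1: Z = jωL = j·4442·0.0516 = 0 + j229.2 Ω
  Z2: Z = R = 2760 Ω
  Z3: Z = R = 1000 Ω
Step 3 — With the output port shorted to ground, the output series arm Z2 runs from the junction to ground; the shunt arm Z3 also runs from the junction to ground. They appear in parallel: Z3 || Z2 = 734 Ω.
Step 4 — Series with input arm Z1: Z_in = Z1 + (Z3 || Z2) = 734 + j229.2 Ω = 769∠17.3° Ω.
Step 5 — Source phasor: V = 36.7∠-40.1° V = 28.07 - j23.64 V.
Step 6 — Ohm's law: I = V / Z_total = (28.07 - j23.64) / (734 + j229.2) = 0.02568 - j0.04022 A.
Step 7 — Convert to polar: |I| = 0.04772 A, ∠I = -57.4°.

I = 0.04772∠-57.4° A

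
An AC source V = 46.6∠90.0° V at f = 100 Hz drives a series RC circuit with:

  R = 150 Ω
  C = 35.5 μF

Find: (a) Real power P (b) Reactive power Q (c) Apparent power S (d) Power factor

Step 1 — Angular frequency: ω = 2π·f = 2π·100 = 628.3 rad/s.
Step 2 — Component impedances:
  R: Z = R = 150 Ω
  C: Z = 1/(jωC) = -j/(ω·C) = 0 - j44.83 Ω
Step 3 — Series combination: Z_total = R + C = 150 - j44.83 Ω = 156.6∠-16.6° Ω.
Step 4 — Source phasor: V = 46.6∠90.0° V = 0 + j46.6 V.
Step 5 — Current: I = V / Z = -0.08524 + j0.2852 A = 0.2977∠106.6° A.
Step 6 — Complex power: S = V·I* = 13.29 - j3.972 VA.
Step 7 — Real power: P = Re(S) = 13.29 W.
Step 8 — Reactive power: Q = Im(S) = -3.972 VAR.
Step 9 — Apparent power: |S| = 13.87 VA.
Step 10 — Power factor: PF = P/|S| = 0.9581 (leading).

(a) P = 13.29 W  (b) Q = -3.972 VAR  (c) S = 13.87 VA  (d) PF = 0.9581 (leading)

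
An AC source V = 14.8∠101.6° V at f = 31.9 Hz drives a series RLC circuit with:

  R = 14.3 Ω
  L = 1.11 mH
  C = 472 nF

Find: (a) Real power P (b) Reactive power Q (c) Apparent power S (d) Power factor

Step 1 — Angular frequency: ω = 2π·f = 2π·31.9 = 200.4 rad/s.
Step 2 — Component impedances:
  R: Z = R = 14.3 Ω
  L: Z = jωL = j·200.4·0.00111 = 0 + j0.2225 Ω
  C: Z = 1/(jωC) = -j/(ω·C) = 0 - j1.057e+04 Ω
Step 3 — Series combination: Z_total = R + L + C = 14.3 - j1.057e+04 Ω = 1.057e+04∠-89.9° Ω.
Step 4 — Source phasor: V = 14.8∠101.6° V = -2.976 + j14.5 V.
Step 5 — Current: I = V / Z = -0.001372 - j0.0002797 A = 0.0014∠-168.5° A.
Step 6 — Complex power: S = V·I* = 2.804e-05 - j0.02072 VA.
Step 7 — Real power: P = Re(S) = 2.804e-05 W.
Step 8 — Reactive power: Q = Im(S) = -0.02072 VAR.
Step 9 — Apparent power: |S| = 0.02072 VA.
Step 10 — Power factor: PF = P/|S| = 0.001353 (leading).

(a) P = 2.804e-05 W  (b) Q = -0.02072 VAR  (c) S = 0.02072 VA  (d) PF = 0.001353 (leading)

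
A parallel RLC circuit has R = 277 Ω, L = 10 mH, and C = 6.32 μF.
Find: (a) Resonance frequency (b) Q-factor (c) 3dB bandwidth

Step 1 — Resonance: ω₀ = 1/√(LC) = 1/√(0.01·6.32e-06) = 3978 rad/s.
Step 2 — f₀ = ω₀/(2π) = 633.1 Hz.
Step 3 — Parallel Q: Q = R/(ω₀L) = 277/(3978·0.01) = 6.964.
Step 4 — Bandwidth: Δω = ω₀/Q = 571.2 rad/s; BW = Δω/(2π) = 90.91 Hz.

(a) f₀ = 633.1 Hz  (b) Q = 6.964  (c) BW = 90.91 Hz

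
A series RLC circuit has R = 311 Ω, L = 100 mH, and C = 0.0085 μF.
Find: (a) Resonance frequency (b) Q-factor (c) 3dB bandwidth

Step 1 — Resonance: ω₀ = 1/√(LC) = 1/√(0.1·8.5e-09) = 3.43e+04 rad/s.
Step 2 — f₀ = ω₀/(2π) = 5459 Hz.
Step 3 — Series Q: Q = ω₀L/R = 3.43e+04·0.1/311 = 11.03.
Step 4 — Bandwidth: Δω = ω₀/Q = 3110 rad/s; BW = Δω/(2π) = 495 Hz.

(a) f₀ = 5459 Hz  (b) Q = 11.03  (c) BW = 495 Hz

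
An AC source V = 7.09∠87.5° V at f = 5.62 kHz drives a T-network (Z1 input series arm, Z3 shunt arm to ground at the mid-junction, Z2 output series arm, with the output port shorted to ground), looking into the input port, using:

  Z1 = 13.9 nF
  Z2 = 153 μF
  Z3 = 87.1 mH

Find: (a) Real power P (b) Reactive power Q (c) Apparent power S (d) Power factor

Step 1 — Angular frequency: ω = 2π·f = 2π·5620 = 3.531e+04 rad/s.
Step 2 — Component impedances:
  Z1: Z = 1/(jωC) = -j/(ω·C) = 0 - j2037 Ω
  Z2: Z = 1/(jωC) = -j/(ω·C) = 0 - j0.1851 Ω
  Z3: Z = jωL = j·3.531e+04·0.0871 = 0 + j3076 Ω
Step 3 — With the output port shorted to ground, the output series arm Z2 runs from the junction to ground; the shunt arm Z3 also runs from the junction to ground. They appear in parallel: Z3 || Z2 = 0 - j0.1851 Ω.
Step 4 — Series with input arm Z1: Z_in = Z1 + (Z3 || Z2) = 0 - j2038 Ω = 2038∠-90.0° Ω.
Step 5 — Source phasor: V = 7.09∠87.5° V = 0.3093 + j7.083 V.
Step 6 — Current: I = V / Z = -0.003476 + j0.0001518 A = 0.00348∠177.5° A.
Step 7 — Complex power: S = V·I* = 0 - j0.02467 VA.
Step 8 — Real power: P = Re(S) = 0 W.
Step 9 — Reactive power: Q = Im(S) = -0.02467 VAR.
Step 10 — Apparent power: |S| = 0.02467 VA.
Step 11 — Power factor: PF = P/|S| = 0 (leading).

(a) P = 0 W  (b) Q = -0.02467 VAR  (c) S = 0.02467 VA  (d) PF = 0 (leading)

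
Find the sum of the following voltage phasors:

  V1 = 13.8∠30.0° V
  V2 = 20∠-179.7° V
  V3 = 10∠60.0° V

Step 1 — Convert each phasor to rectangular form:
  V1 = 13.8·(cos(30.0°) + j·sin(30.0°)) = 11.95 + j6.9 V
  V2 = 20·(cos(-179.7°) + j·sin(-179.7°)) = -20 - j0.1047 V
  V3 = 10·(cos(60.0°) + j·sin(60.0°)) = 5 + j8.66 V
Step 2 — Sum components: V_total = -3.049 + j15.46 V.
Step 3 — Convert to polar: |V_total| = 15.75 V, ∠V_total = 101.2°.

V_total = 15.75∠101.2° V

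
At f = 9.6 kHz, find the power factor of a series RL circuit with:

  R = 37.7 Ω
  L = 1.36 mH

Step 1 — Angular frequency: ω = 2π·f = 2π·9600 = 6.032e+04 rad/s.
Step 2 — Component impedances:
  R: Z = R = 37.7 Ω
  L: Z = jωL = j·6.032e+04·0.00136 = 0 + j82.03 Ω
Step 3 — Series combination: Z_total = R + L = 37.7 + j82.03 Ω = 90.28∠65.3° Ω.
Step 4 — Power factor: PF = cos(φ) = Re(Z)/|Z| = 37.7/90.28 = 0.4176.
Step 5 — Type: Im(Z) = 82.03 ⇒ lagging (phase φ = 65.3°).

PF = 0.4176 (lagging, φ = 65.3°)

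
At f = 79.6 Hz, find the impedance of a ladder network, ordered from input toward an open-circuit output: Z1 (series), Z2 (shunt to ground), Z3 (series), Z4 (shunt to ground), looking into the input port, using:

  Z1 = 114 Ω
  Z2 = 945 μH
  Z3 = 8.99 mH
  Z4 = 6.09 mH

Step 1 — Angular frequency: ω = 2π·f = 2π·79.6 = 500.1 rad/s.
Step 2 — Component impedances:
  Z1: Z = R = 114 Ω
  Z2: Z = jωL = j·500.1·0.000945 = 0 + j0.4726 Ω
  Z3: Z = jωL = j·500.1·0.00899 = 0 + j4.496 Ω
  Z4: Z = jωL = j·500.1·0.00609 = 0 + j3.046 Ω
Step 3 — Ladder network (open output): work backward from the far end, alternating series and parallel combinations. Z_in = 114 + j0.4448 Ω = 114∠0.2° Ω.

Z = 114 + j0.4448 Ω = 114∠0.2° Ω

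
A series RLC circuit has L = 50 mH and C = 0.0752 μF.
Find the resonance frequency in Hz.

Step 1 — Resonance condition Im(Z)=0 gives ω₀ = 1/√(LC).
Step 2 — ω₀ = 1/√(0.05·7.52e-08) = 1.631e+04 rad/s.
Step 3 — f₀ = ω₀/(2π) = 2596 Hz.

f₀ = 2596 Hz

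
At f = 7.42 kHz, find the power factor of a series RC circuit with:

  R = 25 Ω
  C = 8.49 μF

Step 1 — Angular frequency: ω = 2π·f = 2π·7420 = 4.662e+04 rad/s.
Step 2 — Component impedances:
  R: Z = R = 25 Ω
  C: Z = 1/(jωC) = -j/(ω·C) = 0 - j2.526 Ω
Step 3 — Series combination: Z_total = R + C = 25 - j2.526 Ω = 25.13∠-5.8° Ω.
Step 4 — Power factor: PF = cos(φ) = Re(Z)/|Z| = 25/25.127 = 0.9949.
Step 5 — Type: Im(Z) = -2.526 ⇒ leading (phase φ = -5.8°).

PF = 0.9949 (leading, φ = -5.8°)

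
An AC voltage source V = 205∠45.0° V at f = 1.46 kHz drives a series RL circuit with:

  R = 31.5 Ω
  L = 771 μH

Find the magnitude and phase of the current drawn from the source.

Step 1 — Angular frequency: ω = 2π·f = 2π·1460 = 9173 rad/s.
Step 2 — Component impedances:
  R: Z = R = 31.5 Ω
  L: Z = jωL = j·9173·0.000771 = 0 + j7.073 Ω
Step 3 — Series combination: Z_total = R + L = 31.5 + j7.073 Ω = 32.28∠12.7° Ω.
Step 4 — Source phasor: V = 205∠45.0° V = 145 + j145 V.
Step 5 — Ohm's law: I = V / Z_total = (145 + j145) / (31.5 + j7.073) = 5.365 + j3.397 A.
Step 6 — Convert to polar: |I| = 6.35 A, ∠I = 32.3°.

I = 6.35∠32.3° A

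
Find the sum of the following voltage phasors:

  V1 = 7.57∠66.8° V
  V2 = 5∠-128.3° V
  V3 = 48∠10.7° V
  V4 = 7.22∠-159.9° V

Step 1 — Convert each phasor to rectangular form:
  V1 = 7.57·(cos(66.8°) + j·sin(66.8°)) = 2.982 + j6.958 V
  V2 = 5·(cos(-128.3°) + j·sin(-128.3°)) = -3.099 - j3.924 V
  V3 = 48·(cos(10.7°) + j·sin(10.7°)) = 47.17 + j8.912 V
  V4 = 7.22·(cos(-159.9°) + j·sin(-159.9°)) = -6.78 - j2.481 V
Step 2 — Sum components: V_total = 40.27 + j9.465 V.
Step 3 — Convert to polar: |V_total| = 41.37 V, ∠V_total = 13.2°.

V_total = 41.37∠13.2° V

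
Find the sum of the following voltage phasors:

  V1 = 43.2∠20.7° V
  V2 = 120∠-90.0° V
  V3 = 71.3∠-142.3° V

Step 1 — Convert each phasor to rectangular form:
  V1 = 43.2·(cos(20.7°) + j·sin(20.7°)) = 40.41 + j15.27 V
  V2 = 120·(cos(-90.0°) + j·sin(-90.0°)) = 0 - j120 V
  V3 = 71.3·(cos(-142.3°) + j·sin(-142.3°)) = -56.41 - j43.6 V
Step 2 — Sum components: V_total = -16 - j148.3 V.
Step 3 — Convert to polar: |V_total| = 149.2 V, ∠V_total = -96.2°.

V_total = 149.2∠-96.2° V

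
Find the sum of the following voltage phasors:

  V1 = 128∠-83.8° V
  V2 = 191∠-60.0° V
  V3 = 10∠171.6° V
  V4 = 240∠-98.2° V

Step 1 — Convert each phasor to rectangular form:
  V1 = 128·(cos(-83.8°) + j·sin(-83.8°)) = 13.82 - j127.3 V
  V2 = 191·(cos(-60.0°) + j·sin(-60.0°)) = 95.5 - j165.4 V
  V3 = 10·(cos(171.6°) + j·sin(171.6°)) = -9.893 + j1.461 V
  V4 = 240·(cos(-98.2°) + j·sin(-98.2°)) = -34.23 - j237.5 V
Step 2 — Sum components: V_total = 65.2 - j528.7 V.
Step 3 — Convert to polar: |V_total| = 532.8 V, ∠V_total = -83.0°.

V_total = 532.8∠-83.0° V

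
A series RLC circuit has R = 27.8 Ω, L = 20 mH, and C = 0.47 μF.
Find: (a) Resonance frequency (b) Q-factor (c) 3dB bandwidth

Step 1 — Resonance: ω₀ = 1/√(LC) = 1/√(0.02·4.7e-07) = 1.031e+04 rad/s.
Step 2 — f₀ = ω₀/(2π) = 1642 Hz.
Step 3 — Series Q: Q = ω₀L/R = 1.031e+04·0.02/27.8 = 7.42.
Step 4 — Bandwidth: Δω = ω₀/Q = 1390 rad/s; BW = Δω/(2π) = 221.2 Hz.

(a) f₀ = 1642 Hz  (b) Q = 7.42  (c) BW = 221.2 Hz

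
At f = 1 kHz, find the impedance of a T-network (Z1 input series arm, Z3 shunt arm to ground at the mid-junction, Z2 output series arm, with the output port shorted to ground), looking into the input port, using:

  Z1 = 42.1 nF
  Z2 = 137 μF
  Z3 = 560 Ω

Step 1 — Angular frequency: ω = 2π·f = 2π·1000 = 6283 rad/s.
Step 2 — Component impedances:
  Z1: Z = 1/(jωC) = -j/(ω·C) = 0 - j3780 Ω
  Z2: Z = 1/(jωC) = -j/(ω·C) = 0 - j1.162 Ω
  Z3: Z = R = 560 Ω
Step 3 — With the output port shorted to ground, the output series arm Z2 runs from the junction to ground; the shunt arm Z3 also runs from the junction to ground. They appear in parallel: Z3 || Z2 = 0.00241 - j1.162 Ω.
Step 4 — Series with input arm Z1: Z_in = Z1 + (Z3 || Z2) = 0.00241 - j3782 Ω = 3782∠-90.0° Ω.

Z = 0.00241 - j3782 Ω = 3782∠-90.0° Ω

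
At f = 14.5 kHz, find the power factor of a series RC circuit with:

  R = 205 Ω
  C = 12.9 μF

Step 1 — Angular frequency: ω = 2π·f = 2π·1.45e+04 = 9.111e+04 rad/s.
Step 2 — Component impedances:
  R: Z = R = 205 Ω
  C: Z = 1/(jωC) = -j/(ω·C) = 0 - j0.8509 Ω
Step 3 — Series combination: Z_total = R + C = 205 - j0.8509 Ω = 205∠-0.2° Ω.
Step 4 — Power factor: PF = cos(φ) = Re(Z)/|Z| = 205/205 = 1.
Step 5 — Type: Im(Z) = -0.8509 ⇒ leading (phase φ = -0.2°).

PF = 1 (leading, φ = -0.2°)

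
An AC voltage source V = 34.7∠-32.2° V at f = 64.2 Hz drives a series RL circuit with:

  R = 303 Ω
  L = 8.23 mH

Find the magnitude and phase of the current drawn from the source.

Step 1 — Angular frequency: ω = 2π·f = 2π·64.2 = 403.4 rad/s.
Step 2 — Component impedances:
  R: Z = R = 303 Ω
  L: Z = jωL = j·403.4·0.00823 = 0 + j3.32 Ω
Step 3 — Series combination: Z_total = R + L = 303 + j3.32 Ω = 303∠0.6° Ω.
Step 4 — Source phasor: V = 34.7∠-32.2° V = 29.36 - j18.49 V.
Step 5 — Ohm's law: I = V / Z_total = (29.36 - j18.49) / (303 + j3.32) = 0.09623 - j0.06208 A.
Step 6 — Convert to polar: |I| = 0.1145 A, ∠I = -32.8°.

I = 0.1145∠-32.8° A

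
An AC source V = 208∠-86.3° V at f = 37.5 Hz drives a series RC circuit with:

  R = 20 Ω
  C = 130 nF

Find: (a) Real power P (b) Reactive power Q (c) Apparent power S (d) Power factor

Step 1 — Angular frequency: ω = 2π·f = 2π·37.5 = 235.6 rad/s.
Step 2 — Component impedances:
  R: Z = R = 20 Ω
  C: Z = 1/(jωC) = -j/(ω·C) = 0 - j3.265e+04 Ω
Step 3 — Series combination: Z_total = R + C = 20 - j3.265e+04 Ω = 3.265e+04∠-90.0° Ω.
Step 4 — Source phasor: V = 208∠-86.3° V = 13.42 - j207.6 V.
Step 5 — Current: I = V / Z = 0.006358 + j0.0004072 A = 0.006371∠3.7° A.
Step 6 — Complex power: S = V·I* = 0.0008118 - j1.325 VA.
Step 7 — Real power: P = Re(S) = 0.0008118 W.
Step 8 — Reactive power: Q = Im(S) = -1.325 VAR.
Step 9 — Apparent power: |S| = 1.325 VA.
Step 10 — Power factor: PF = P/|S| = 0.0006126 (leading).

(a) P = 0.0008118 W  (b) Q = -1.325 VAR  (c) S = 1.325 VA  (d) PF = 0.0006126 (leading)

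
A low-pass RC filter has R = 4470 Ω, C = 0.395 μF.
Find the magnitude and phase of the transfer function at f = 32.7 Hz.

Step 1 — Angular frequency: ω = 2π·32.7 = 205.5 rad/s.
Step 2 — Transfer function: H(jω) = 1/(1 + jωRC).
Step 3 — Denominator: 1 + jωRC = 1 + j·205.5·4470·3.95e-07 = 1 + j0.3628.
Step 4 — H = 0.8837 - j0.3206.
Step 5 — Magnitude: |H| = 0.9401 (-0.5 dB); phase: φ = -19.9°.

|H| = 0.9401 (-0.5 dB), φ = -19.9°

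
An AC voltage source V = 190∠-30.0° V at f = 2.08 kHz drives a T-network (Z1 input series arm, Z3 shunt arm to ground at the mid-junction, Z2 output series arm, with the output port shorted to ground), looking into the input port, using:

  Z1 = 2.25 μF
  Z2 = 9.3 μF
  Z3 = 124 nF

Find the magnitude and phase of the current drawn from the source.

Step 1 — Angular frequency: ω = 2π·f = 2π·2080 = 1.307e+04 rad/s.
Step 2 — Component impedances:
  Z1: Z = 1/(jωC) = -j/(ω·C) = 0 - j34.01 Ω
  Z2: Z = 1/(jωC) = -j/(ω·C) = 0 - j8.228 Ω
  Z3: Z = 1/(jωC) = -j/(ω·C) = 0 - j617.1 Ω
Step 3 — With the output port shorted to ground, the output series arm Z2 runs from the junction to ground; the shunt arm Z3 also runs from the junction to ground. They appear in parallel: Z3 || Z2 = 0 - j8.119 Ω.
Step 4 — Series with input arm Z1: Z_in = Z1 + (Z3 || Z2) = 0 - j42.13 Ω = 42.13∠-90.0° Ω.
Step 5 — Source phasor: V = 190∠-30.0° V = 164.5 - j95 V.
Step 6 — Ohm's law: I = V / Z_total = (164.5 - j95) / (0 - j42.13) = 2.255 + j3.906 A.
Step 7 — Convert to polar: |I| = 4.51 A, ∠I = 60.0°.

I = 4.51∠60.0° A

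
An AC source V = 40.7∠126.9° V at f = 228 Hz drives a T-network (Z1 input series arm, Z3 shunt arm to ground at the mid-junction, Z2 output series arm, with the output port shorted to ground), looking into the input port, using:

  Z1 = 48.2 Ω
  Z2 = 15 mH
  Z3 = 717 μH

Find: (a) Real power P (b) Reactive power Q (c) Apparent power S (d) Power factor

Step 1 — Angular frequency: ω = 2π·f = 2π·228 = 1433 rad/s.
Step 2 — Component impedances:
  Z1: Z = R = 48.2 Ω
  Z2: Z = jωL = j·1433·0.015 = 0 + j21.49 Ω
  Z3: Z = jωL = j·1433·0.000717 = 0 + j1.027 Ω
Step 3 — With the output port shorted to ground, the output series arm Z2 runs from the junction to ground; the shunt arm Z3 also runs from the junction to ground. They appear in parallel: Z3 || Z2 = 0 + j0.9803 Ω.
Step 4 — Series with input arm Z1: Z_in = Z1 + (Z3 || Z2) = 48.2 + j0.9803 Ω = 48.21∠1.2° Ω.
Step 5 — Source phasor: V = 40.7∠126.9° V = -24.44 + j32.55 V.
Step 6 — Current: I = V / Z = -0.4931 + j0.6853 A = 0.8442∠125.7° A.
Step 7 — Complex power: S = V·I* = 34.35 + j0.6987 VA.
Step 8 — Real power: P = Re(S) = 34.35 W.
Step 9 — Reactive power: Q = Im(S) = 0.6987 VAR.
Step 10 — Apparent power: |S| = 34.36 VA.
Step 11 — Power factor: PF = P/|S| = 0.9998 (lagging).

(a) P = 34.35 W  (b) Q = 0.6987 VAR  (c) S = 34.36 VA  (d) PF = 0.9998 (lagging)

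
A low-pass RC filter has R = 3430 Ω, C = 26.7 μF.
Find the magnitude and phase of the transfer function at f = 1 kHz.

Step 1 — Angular frequency: ω = 2π·1000 = 6283 rad/s.
Step 2 — Transfer function: H(jω) = 1/(1 + jωRC).
Step 3 — Denominator: 1 + jωRC = 1 + j·6283·3430·2.67e-05 = 1 + j575.4.
Step 4 — H = 3.02e-06 - j0.001738.
Step 5 — Magnitude: |H| = 0.001738 (-55.2 dB); phase: φ = -89.9°.

|H| = 0.001738 (-55.2 dB), φ = -89.9°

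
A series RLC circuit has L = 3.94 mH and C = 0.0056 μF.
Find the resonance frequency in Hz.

Step 1 — Resonance condition Im(Z)=0 gives ω₀ = 1/√(LC).
Step 2 — ω₀ = 1/√(0.00394·5.6e-09) = 2.129e+05 rad/s.
Step 3 — f₀ = ω₀/(2π) = 3.388e+04 Hz.

f₀ = 3.388e+04 Hz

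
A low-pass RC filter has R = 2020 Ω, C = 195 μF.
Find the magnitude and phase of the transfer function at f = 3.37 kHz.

Step 1 — Angular frequency: ω = 2π·3370 = 2.117e+04 rad/s.
Step 2 — Transfer function: H(jω) = 1/(1 + jωRC).
Step 3 — Denominator: 1 + jωRC = 1 + j·2.117e+04·2020·0.000195 = 1 + j8341.
Step 4 — H = 1.438e-08 - j0.0001199.
Step 5 — Magnitude: |H| = 0.0001199 (-78.4 dB); phase: φ = -90.0°.

|H| = 0.0001199 (-78.4 dB), φ = -90.0°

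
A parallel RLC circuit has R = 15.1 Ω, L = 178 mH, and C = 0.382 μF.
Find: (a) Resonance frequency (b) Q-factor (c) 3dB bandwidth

Step 1 — Resonance: ω₀ = 1/√(LC) = 1/√(0.178·3.82e-07) = 3835 rad/s.
Step 2 — f₀ = ω₀/(2π) = 610.3 Hz.
Step 3 — Parallel Q: Q = R/(ω₀L) = 15.1/(3835·0.178) = 0.02212.
Step 4 — Bandwidth: Δω = ω₀/Q = 1.734e+05 rad/s; BW = Δω/(2π) = 2.759e+04 Hz.

(a) f₀ = 610.3 Hz  (b) Q = 0.02212  (c) BW = 2.759e+04 Hz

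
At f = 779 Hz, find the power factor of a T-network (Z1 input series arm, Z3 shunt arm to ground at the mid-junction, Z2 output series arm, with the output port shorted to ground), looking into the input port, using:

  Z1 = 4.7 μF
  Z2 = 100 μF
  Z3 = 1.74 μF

Step 1 — Angular frequency: ω = 2π·f = 2π·779 = 4895 rad/s.
Step 2 — Component impedances:
  Z1: Z = 1/(jωC) = -j/(ω·C) = 0 - j43.47 Ω
  Z2: Z = 1/(jωC) = -j/(ω·C) = 0 - j2.043 Ω
  Z3: Z = 1/(jωC) = -j/(ω·C) = 0 - j117.4 Ω
Step 3 — With the output port shorted to ground, the output series arm Z2 runs from the junction to ground; the shunt arm Z3 also runs from the junction to ground. They appear in parallel: Z3 || Z2 = 0 - j2.008 Ω.
Step 4 — Series with input arm Z1: Z_in = Z1 + (Z3 || Z2) = 0 - j45.48 Ω = 45.48∠-90.0° Ω.
Step 5 — Power factor: PF = cos(φ) = Re(Z)/|Z| = 0/45.48 = 0.
Step 6 — Type: Im(Z) = -45.48 ⇒ leading (phase φ = -90.0°).

PF = 0 (leading, φ = -90.0°)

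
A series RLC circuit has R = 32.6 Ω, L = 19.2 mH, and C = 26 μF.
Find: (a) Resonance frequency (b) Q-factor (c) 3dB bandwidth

Step 1 — Resonance: ω₀ = 1/√(LC) = 1/√(0.0192·2.6e-05) = 1415 rad/s.
Step 2 — f₀ = ω₀/(2π) = 225.3 Hz.
Step 3 — Series Q: Q = ω₀L/R = 1415·0.0192/32.6 = 0.8336.
Step 4 — Bandwidth: Δω = ω₀/Q = 1698 rad/s; BW = Δω/(2π) = 270.2 Hz.

(a) f₀ = 225.3 Hz  (b) Q = 0.8336  (c) BW = 270.2 Hz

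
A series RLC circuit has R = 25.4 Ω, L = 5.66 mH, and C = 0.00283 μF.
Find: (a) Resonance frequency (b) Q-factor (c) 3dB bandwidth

Step 1 — Resonance: ω₀ = 1/√(LC) = 1/√(0.00566·2.83e-09) = 2.499e+05 rad/s.
Step 2 — f₀ = ω₀/(2π) = 3.977e+04 Hz.
Step 3 — Series Q: Q = ω₀L/R = 2.499e+05·0.00566/25.4 = 55.68.
Step 4 — Bandwidth: Δω = ω₀/Q = 4488 rad/s; BW = Δω/(2π) = 714.2 Hz.

(a) f₀ = 3.977e+04 Hz  (b) Q = 55.68  (c) BW = 714.2 Hz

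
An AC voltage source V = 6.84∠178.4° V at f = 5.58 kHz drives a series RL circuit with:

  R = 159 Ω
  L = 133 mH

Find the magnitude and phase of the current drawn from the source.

Step 1 — Angular frequency: ω = 2π·f = 2π·5580 = 3.506e+04 rad/s.
Step 2 — Component impedances:
  R: Z = R = 159 Ω
  L: Z = jωL = j·3.506e+04·0.133 = 0 + j4663 Ω
Step 3 — Series combination: Z_total = R + L = 159 + j4663 Ω = 4666∠88.0° Ω.
Step 4 — Source phasor: V = 6.84∠178.4° V = -6.837 + j0.191 V.
Step 5 — Ohm's law: I = V / Z_total = (-6.837 + j0.191) / (159 + j4663) = -9.03e-06 + j0.001466 A.
Step 6 — Convert to polar: |I| = 0.001466 A, ∠I = 90.4°.

I = 0.001466∠90.4° A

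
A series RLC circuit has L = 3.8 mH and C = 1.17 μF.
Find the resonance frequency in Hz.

Step 1 — Resonance condition Im(Z)=0 gives ω₀ = 1/√(LC).
Step 2 — ω₀ = 1/√(0.0038·1.17e-06) = 1.5e+04 rad/s.
Step 3 — f₀ = ω₀/(2π) = 2387 Hz.

f₀ = 2387 Hz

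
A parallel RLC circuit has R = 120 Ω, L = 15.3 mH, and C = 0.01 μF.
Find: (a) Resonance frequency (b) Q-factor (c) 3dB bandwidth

Step 1 — Resonance: ω₀ = 1/√(LC) = 1/√(0.0153·1e-08) = 8.085e+04 rad/s.
Step 2 — f₀ = ω₀/(2π) = 1.287e+04 Hz.
Step 3 — Parallel Q: Q = R/(ω₀L) = 120/(8.085e+04·0.0153) = 0.09701.
Step 4 — Bandwidth: Δω = ω₀/Q = 8.333e+05 rad/s; BW = Δω/(2π) = 1.326e+05 Hz.

(a) f₀ = 1.287e+04 Hz  (b) Q = 0.09701  (c) BW = 1.326e+05 Hz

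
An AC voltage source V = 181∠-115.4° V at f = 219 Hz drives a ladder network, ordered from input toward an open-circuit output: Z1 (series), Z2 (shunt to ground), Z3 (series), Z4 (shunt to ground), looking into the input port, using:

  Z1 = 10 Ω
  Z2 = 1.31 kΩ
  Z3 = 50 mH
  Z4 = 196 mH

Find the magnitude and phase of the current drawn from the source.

Step 1 — Angular frequency: ω = 2π·f = 2π·219 = 1376 rad/s.
Step 2 — Component impedances:
  Z1: Z = R = 10 Ω
  Z2: Z = R = 1310 Ω
  Z3: Z = jωL = j·1376·0.05 = 0 + j68.8 Ω
  Z4: Z = jωL = j·1376·0.196 = 0 + j269.7 Ω
Step 3 — Ladder network (open output): work backward from the far end, alternating series and parallel combinations. Z_in = 91.99 + j317.3 Ω = 330.4∠73.8° Ω.
Step 4 — Source phasor: V = 181∠-115.4° V = -77.64 - j163.5 V.
Step 5 — Ohm's law: I = V / Z_total = (-77.64 - j163.5) / (91.99 + j317.3) = -0.5408 + j0.0879 A.
Step 6 — Convert to polar: |I| = 0.5479 A, ∠I = 170.8°.

I = 0.5479∠170.8° A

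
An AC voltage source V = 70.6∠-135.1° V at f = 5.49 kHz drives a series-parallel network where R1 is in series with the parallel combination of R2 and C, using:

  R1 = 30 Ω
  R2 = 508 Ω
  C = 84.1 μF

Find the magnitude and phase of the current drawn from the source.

Step 1 — Angular frequency: ω = 2π·f = 2π·5490 = 3.449e+04 rad/s.
Step 2 — Component impedances:
  R1: Z = R = 30 Ω
  R2: Z = R = 508 Ω
  C: Z = 1/(jωC) = -j/(ω·C) = 0 - j0.3447 Ω
Step 3 — Parallel branch: R2 || C = 1/(1/R2 + 1/C) = 0.0002339 - j0.3447 Ω.
Step 4 — Series with R1: Z_total = R1 + (R2 || C) = 30 - j0.3447 Ω = 30∠-0.7° Ω.
Step 5 — Source phasor: V = 70.6∠-135.1° V = -50.01 - j49.83 V.
Step 6 — Ohm's law: I = V / Z_total = (-50.01 - j49.83) / (30 - j0.3447) = -1.648 - j1.68 A.
Step 7 — Convert to polar: |I| = 2.353 A, ∠I = -134.4°.

I = 2.353∠-134.4° A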